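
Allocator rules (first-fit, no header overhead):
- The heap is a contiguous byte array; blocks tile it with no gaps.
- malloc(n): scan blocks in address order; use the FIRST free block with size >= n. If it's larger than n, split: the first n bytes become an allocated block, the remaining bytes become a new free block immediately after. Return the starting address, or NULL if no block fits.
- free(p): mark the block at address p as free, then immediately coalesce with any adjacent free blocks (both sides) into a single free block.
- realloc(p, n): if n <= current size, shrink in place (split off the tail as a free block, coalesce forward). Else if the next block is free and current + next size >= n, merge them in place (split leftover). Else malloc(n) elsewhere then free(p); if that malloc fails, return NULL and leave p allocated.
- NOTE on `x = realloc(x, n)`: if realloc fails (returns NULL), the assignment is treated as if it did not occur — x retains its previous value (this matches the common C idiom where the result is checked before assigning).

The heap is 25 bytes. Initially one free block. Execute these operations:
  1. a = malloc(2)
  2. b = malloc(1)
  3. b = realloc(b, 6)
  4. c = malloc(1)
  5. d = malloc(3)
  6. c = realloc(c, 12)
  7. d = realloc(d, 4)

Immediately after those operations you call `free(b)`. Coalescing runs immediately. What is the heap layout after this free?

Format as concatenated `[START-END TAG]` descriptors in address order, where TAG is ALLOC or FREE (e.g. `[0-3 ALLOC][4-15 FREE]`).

Answer: [0-1 ALLOC][2-8 FREE][9-11 ALLOC][12-23 ALLOC][24-24 FREE]

Derivation:
Op 1: a = malloc(2) -> a = 0; heap: [0-1 ALLOC][2-24 FREE]
Op 2: b = malloc(1) -> b = 2; heap: [0-1 ALLOC][2-2 ALLOC][3-24 FREE]
Op 3: b = realloc(b, 6) -> b = 2; heap: [0-1 ALLOC][2-7 ALLOC][8-24 FREE]
Op 4: c = malloc(1) -> c = 8; heap: [0-1 ALLOC][2-7 ALLOC][8-8 ALLOC][9-24 FREE]
Op 5: d = malloc(3) -> d = 9; heap: [0-1 ALLOC][2-7 ALLOC][8-8 ALLOC][9-11 ALLOC][12-24 FREE]
Op 6: c = realloc(c, 12) -> c = 12; heap: [0-1 ALLOC][2-7 ALLOC][8-8 FREE][9-11 ALLOC][12-23 ALLOC][24-24 FREE]
Op 7: d = realloc(d, 4) -> NULL (d unchanged); heap: [0-1 ALLOC][2-7 ALLOC][8-8 FREE][9-11 ALLOC][12-23 ALLOC][24-24 FREE]
free(b): b = 2 -> block [2-7 ALLOC]; mark free, coalesce with adjacent free neighbors -> [0-1 ALLOC][2-8 FREE][9-11 ALLOC][12-23 ALLOC][24-24 FREE]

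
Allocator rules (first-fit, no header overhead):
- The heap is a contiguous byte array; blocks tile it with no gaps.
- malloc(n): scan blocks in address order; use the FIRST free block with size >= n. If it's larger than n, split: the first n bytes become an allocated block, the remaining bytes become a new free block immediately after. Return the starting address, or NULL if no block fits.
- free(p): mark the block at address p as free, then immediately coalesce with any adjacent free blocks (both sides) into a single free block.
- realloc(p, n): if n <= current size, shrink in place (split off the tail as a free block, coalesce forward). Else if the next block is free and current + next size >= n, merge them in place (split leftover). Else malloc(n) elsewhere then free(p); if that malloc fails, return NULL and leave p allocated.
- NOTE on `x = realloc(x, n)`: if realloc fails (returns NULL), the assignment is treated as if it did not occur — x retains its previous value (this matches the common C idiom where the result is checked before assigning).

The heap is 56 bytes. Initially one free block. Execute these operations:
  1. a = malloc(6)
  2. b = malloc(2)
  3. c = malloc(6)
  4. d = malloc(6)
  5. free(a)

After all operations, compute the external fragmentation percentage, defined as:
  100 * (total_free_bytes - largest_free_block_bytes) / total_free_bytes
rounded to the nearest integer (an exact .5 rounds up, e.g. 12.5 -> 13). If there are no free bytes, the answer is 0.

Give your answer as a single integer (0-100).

Answer: 14

Derivation:
Op 1: a = malloc(6) -> a = 0; heap: [0-5 ALLOC][6-55 FREE]
Op 2: b = malloc(2) -> b = 6; heap: [0-5 ALLOC][6-7 ALLOC][8-55 FREE]
Op 3: c = malloc(6) -> c = 8; heap: [0-5 ALLOC][6-7 ALLOC][8-13 ALLOC][14-55 FREE]
Op 4: d = malloc(6) -> d = 14; heap: [0-5 ALLOC][6-7 ALLOC][8-13 ALLOC][14-19 ALLOC][20-55 FREE]
Op 5: free(a) -> (freed a); heap: [0-5 FREE][6-7 ALLOC][8-13 ALLOC][14-19 ALLOC][20-55 FREE]
Free blocks: [6 36] total_free=42 largest=36 -> 100*(42-36)/42 = 600/42 ≈ 14.286 -> rounds to 14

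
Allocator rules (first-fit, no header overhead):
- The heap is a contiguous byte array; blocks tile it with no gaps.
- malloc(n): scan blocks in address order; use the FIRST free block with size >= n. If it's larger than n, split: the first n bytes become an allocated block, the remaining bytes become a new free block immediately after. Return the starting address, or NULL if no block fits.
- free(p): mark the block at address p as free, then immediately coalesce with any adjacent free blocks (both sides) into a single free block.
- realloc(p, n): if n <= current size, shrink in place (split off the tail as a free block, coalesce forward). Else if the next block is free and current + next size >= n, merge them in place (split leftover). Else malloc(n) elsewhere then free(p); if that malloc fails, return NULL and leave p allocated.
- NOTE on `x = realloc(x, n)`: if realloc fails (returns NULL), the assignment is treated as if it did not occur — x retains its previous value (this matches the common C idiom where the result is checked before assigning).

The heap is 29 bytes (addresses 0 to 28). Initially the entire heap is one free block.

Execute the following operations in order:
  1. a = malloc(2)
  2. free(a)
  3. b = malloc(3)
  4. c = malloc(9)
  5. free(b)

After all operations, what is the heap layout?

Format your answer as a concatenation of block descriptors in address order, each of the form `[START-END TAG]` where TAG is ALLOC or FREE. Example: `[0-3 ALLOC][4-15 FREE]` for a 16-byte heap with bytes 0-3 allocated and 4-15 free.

Op 1: a = malloc(2) -> a = 0; heap: [0-1 ALLOC][2-28 FREE]
Op 2: free(a) -> (freed a); heap: [0-28 FREE]
Op 3: b = malloc(3) -> b = 0; heap: [0-2 ALLOC][3-28 FREE]
Op 4: c = malloc(9) -> c = 3; heap: [0-2 ALLOC][3-11 ALLOC][12-28 FREE]
Op 5: free(b) -> (freed b); heap: [0-2 FREE][3-11 ALLOC][12-28 FREE]

Answer: [0-2 FREE][3-11 ALLOC][12-28 FREE]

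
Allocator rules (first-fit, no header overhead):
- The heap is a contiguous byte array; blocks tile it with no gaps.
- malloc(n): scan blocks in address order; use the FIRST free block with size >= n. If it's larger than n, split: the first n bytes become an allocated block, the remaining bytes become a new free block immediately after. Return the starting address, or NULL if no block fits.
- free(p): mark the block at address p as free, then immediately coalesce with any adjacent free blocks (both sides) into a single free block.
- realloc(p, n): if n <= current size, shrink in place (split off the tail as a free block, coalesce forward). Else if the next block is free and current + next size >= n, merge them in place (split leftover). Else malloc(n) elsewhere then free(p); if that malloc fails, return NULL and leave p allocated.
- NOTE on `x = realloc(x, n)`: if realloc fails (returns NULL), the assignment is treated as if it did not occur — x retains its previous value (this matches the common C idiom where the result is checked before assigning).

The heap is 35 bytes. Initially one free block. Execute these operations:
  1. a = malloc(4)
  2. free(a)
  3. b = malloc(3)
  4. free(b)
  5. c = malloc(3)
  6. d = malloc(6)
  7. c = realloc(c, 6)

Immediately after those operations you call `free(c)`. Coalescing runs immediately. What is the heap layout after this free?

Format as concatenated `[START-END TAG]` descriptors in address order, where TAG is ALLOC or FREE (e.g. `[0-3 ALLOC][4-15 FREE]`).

Op 1: a = malloc(4) -> a = 0; heap: [0-3 ALLOC][4-34 FREE]
Op 2: free(a) -> (freed a); heap: [0-34 FREE]
Op 3: b = malloc(3) -> b = 0; heap: [0-2 ALLOC][3-34 FREE]
Op 4: free(b) -> (freed b); heap: [0-34 FREE]
Op 5: c = malloc(3) -> c = 0; heap: [0-2 ALLOC][3-34 FREE]
Op 6: d = malloc(6) -> d = 3; heap: [0-2 ALLOC][3-8 ALLOC][9-34 FREE]
Op 7: c = realloc(c, 6) -> c = 9; heap: [0-2 FREE][3-8 ALLOC][9-14 ALLOC][15-34 FREE]
free(c): c = 9 -> block [9-14 ALLOC]; mark free, coalesce with adjacent free neighbors -> [0-2 FREE][3-8 ALLOC][9-34 FREE]

Answer: [0-2 FREE][3-8 ALLOC][9-34 FREE]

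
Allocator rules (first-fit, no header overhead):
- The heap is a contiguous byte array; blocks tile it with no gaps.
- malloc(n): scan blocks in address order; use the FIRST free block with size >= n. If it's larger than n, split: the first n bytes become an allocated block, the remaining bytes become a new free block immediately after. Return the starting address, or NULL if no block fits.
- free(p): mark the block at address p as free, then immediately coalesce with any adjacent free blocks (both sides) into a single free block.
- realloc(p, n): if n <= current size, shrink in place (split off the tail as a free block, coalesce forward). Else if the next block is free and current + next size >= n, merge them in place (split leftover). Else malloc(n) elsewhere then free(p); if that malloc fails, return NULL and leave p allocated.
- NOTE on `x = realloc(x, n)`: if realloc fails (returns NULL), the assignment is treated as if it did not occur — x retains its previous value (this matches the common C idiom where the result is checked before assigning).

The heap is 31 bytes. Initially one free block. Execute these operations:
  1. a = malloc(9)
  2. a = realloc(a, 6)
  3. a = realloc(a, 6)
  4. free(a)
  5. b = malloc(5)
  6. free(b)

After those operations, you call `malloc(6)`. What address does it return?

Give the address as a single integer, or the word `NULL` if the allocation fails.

Answer: 0

Derivation:
Op 1: a = malloc(9) -> a = 0; heap: [0-8 ALLOC][9-30 FREE]
Op 2: a = realloc(a, 6) -> a = 0; heap: [0-5 ALLOC][6-30 FREE]
Op 3: a = realloc(a, 6) -> a = 0; heap: [0-5 ALLOC][6-30 FREE]
Op 4: free(a) -> (freed a); heap: [0-30 FREE]
Op 5: b = malloc(5) -> b = 0; heap: [0-4 ALLOC][5-30 FREE]
Op 6: free(b) -> (freed b); heap: [0-30 FREE]
malloc(6): first-fit scan over [0-30 FREE] -> 0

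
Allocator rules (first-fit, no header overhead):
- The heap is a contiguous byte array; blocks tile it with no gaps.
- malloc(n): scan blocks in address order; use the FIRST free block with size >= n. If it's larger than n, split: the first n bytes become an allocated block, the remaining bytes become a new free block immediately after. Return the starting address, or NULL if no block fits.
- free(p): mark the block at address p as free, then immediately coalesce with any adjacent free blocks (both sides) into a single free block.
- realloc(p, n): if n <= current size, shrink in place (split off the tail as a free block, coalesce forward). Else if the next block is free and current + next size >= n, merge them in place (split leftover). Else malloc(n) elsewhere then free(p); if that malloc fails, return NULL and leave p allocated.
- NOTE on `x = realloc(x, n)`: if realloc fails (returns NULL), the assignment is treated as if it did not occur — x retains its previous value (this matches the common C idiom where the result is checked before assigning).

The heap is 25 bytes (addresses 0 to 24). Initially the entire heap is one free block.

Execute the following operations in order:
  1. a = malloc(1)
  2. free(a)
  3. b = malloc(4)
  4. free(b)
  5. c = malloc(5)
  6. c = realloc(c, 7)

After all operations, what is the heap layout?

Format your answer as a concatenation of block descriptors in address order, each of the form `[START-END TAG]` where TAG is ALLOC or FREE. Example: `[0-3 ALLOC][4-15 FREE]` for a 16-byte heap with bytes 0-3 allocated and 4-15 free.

Op 1: a = malloc(1) -> a = 0; heap: [0-0 ALLOC][1-24 FREE]
Op 2: free(a) -> (freed a); heap: [0-24 FREE]
Op 3: b = malloc(4) -> b = 0; heap: [0-3 ALLOC][4-24 FREE]
Op 4: free(b) -> (freed b); heap: [0-24 FREE]
Op 5: c = malloc(5) -> c = 0; heap: [0-4 ALLOC][5-24 FREE]
Op 6: c = realloc(c, 7) -> c = 0; heap: [0-6 ALLOC][7-24 FREE]

Answer: [0-6 ALLOC][7-24 FREE]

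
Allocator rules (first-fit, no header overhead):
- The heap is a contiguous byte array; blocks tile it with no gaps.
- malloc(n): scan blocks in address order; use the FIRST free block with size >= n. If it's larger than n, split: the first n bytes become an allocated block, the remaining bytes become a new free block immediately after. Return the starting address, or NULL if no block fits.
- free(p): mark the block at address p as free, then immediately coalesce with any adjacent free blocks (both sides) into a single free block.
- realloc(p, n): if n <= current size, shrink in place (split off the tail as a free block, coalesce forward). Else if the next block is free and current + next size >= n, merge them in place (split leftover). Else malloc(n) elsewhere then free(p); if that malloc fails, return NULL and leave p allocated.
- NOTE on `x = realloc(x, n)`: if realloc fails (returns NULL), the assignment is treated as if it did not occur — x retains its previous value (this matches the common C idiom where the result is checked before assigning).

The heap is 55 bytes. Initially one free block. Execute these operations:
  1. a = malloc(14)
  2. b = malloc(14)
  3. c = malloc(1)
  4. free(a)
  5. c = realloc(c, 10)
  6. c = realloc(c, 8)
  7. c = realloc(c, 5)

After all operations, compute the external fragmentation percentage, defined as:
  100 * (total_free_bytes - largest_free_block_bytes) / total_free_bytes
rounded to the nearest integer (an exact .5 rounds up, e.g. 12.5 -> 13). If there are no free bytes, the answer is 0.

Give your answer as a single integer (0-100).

Op 1: a = malloc(14) -> a = 0; heap: [0-13 ALLOC][14-54 FREE]
Op 2: b = malloc(14) -> b = 14; heap: [0-13 ALLOC][14-27 ALLOC][28-54 FREE]
Op 3: c = malloc(1) -> c = 28; heap: [0-13 ALLOC][14-27 ALLOC][28-28 ALLOC][29-54 FREE]
Op 4: free(a) -> (freed a); heap: [0-13 FREE][14-27 ALLOC][28-28 ALLOC][29-54 FREE]
Op 5: c = realloc(c, 10) -> c = 28; heap: [0-13 FREE][14-27 ALLOC][28-37 ALLOC][38-54 FREE]
Op 6: c = realloc(c, 8) -> c = 28; heap: [0-13 FREE][14-27 ALLOC][28-35 ALLOC][36-54 FREE]
Op 7: c = realloc(c, 5) -> c = 28; heap: [0-13 FREE][14-27 ALLOC][28-32 ALLOC][33-54 FREE]
Free blocks: [14 22] total_free=36 largest=22 -> 100*(36-22)/36 = 1400/36 ≈ 38.889 -> rounds to 39

Answer: 39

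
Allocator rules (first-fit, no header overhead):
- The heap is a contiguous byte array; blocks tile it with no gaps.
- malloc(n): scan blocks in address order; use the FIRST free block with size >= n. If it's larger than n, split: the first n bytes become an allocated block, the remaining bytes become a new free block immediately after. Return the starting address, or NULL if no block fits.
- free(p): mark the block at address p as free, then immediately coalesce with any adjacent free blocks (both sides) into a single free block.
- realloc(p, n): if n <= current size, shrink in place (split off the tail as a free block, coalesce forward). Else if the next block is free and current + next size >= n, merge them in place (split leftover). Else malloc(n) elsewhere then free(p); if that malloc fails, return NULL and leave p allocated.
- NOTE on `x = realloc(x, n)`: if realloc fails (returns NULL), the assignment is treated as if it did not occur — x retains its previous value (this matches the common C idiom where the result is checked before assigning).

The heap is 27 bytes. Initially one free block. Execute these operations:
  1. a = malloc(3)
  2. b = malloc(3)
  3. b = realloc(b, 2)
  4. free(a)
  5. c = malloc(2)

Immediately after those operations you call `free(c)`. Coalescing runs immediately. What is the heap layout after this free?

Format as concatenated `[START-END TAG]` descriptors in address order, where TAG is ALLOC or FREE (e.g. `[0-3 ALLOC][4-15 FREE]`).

Answer: [0-2 FREE][3-4 ALLOC][5-26 FREE]

Derivation:
Op 1: a = malloc(3) -> a = 0; heap: [0-2 ALLOC][3-26 FREE]
Op 2: b = malloc(3) -> b = 3; heap: [0-2 ALLOC][3-5 ALLOC][6-26 FREE]
Op 3: b = realloc(b, 2) -> b = 3; heap: [0-2 ALLOC][3-4 ALLOC][5-26 FREE]
Op 4: free(a) -> (freed a); heap: [0-2 FREE][3-4 ALLOC][5-26 FREE]
Op 5: c = malloc(2) -> c = 0; heap: [0-1 ALLOC][2-2 FREE][3-4 ALLOC][5-26 FREE]
free(c): c = 0 -> block [0-1 ALLOC]; mark free, coalesce with adjacent free neighbors -> [0-2 FREE][3-4 ALLOC][5-26 FREE]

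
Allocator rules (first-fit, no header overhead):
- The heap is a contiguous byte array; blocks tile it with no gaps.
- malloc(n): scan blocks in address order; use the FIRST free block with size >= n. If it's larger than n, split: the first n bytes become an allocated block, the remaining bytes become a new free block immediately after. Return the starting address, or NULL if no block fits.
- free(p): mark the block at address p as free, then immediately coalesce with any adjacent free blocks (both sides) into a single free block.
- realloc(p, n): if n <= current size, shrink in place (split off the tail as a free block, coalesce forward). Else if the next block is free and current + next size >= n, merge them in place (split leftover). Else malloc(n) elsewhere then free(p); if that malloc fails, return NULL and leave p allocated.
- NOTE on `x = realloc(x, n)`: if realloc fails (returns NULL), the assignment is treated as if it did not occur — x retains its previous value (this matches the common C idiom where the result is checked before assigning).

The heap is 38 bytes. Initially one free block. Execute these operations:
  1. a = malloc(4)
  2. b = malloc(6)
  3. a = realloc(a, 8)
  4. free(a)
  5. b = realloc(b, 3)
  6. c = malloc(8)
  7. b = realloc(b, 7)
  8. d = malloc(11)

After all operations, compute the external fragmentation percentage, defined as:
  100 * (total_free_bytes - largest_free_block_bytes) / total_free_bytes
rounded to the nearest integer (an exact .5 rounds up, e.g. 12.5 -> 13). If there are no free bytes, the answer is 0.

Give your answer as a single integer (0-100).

Answer: 42

Derivation:
Op 1: a = malloc(4) -> a = 0; heap: [0-3 ALLOC][4-37 FREE]
Op 2: b = malloc(6) -> b = 4; heap: [0-3 ALLOC][4-9 ALLOC][10-37 FREE]
Op 3: a = realloc(a, 8) -> a = 10; heap: [0-3 FREE][4-9 ALLOC][10-17 ALLOC][18-37 FREE]
Op 4: free(a) -> (freed a); heap: [0-3 FREE][4-9 ALLOC][10-37 FREE]
Op 5: b = realloc(b, 3) -> b = 4; heap: [0-3 FREE][4-6 ALLOC][7-37 FREE]
Op 6: c = malloc(8) -> c = 7; heap: [0-3 FREE][4-6 ALLOC][7-14 ALLOC][15-37 FREE]
Op 7: b = realloc(b, 7) -> b = 15; heap: [0-6 FREE][7-14 ALLOC][15-21 ALLOC][22-37 FREE]
Op 8: d = malloc(11) -> d = 22; heap: [0-6 FREE][7-14 ALLOC][15-21 ALLOC][22-32 ALLOC][33-37 FREE]
Free blocks: [7 5] total_free=12 largest=7 -> 100*(12-7)/12 = 500/12 ≈ 41.667 -> rounds to 42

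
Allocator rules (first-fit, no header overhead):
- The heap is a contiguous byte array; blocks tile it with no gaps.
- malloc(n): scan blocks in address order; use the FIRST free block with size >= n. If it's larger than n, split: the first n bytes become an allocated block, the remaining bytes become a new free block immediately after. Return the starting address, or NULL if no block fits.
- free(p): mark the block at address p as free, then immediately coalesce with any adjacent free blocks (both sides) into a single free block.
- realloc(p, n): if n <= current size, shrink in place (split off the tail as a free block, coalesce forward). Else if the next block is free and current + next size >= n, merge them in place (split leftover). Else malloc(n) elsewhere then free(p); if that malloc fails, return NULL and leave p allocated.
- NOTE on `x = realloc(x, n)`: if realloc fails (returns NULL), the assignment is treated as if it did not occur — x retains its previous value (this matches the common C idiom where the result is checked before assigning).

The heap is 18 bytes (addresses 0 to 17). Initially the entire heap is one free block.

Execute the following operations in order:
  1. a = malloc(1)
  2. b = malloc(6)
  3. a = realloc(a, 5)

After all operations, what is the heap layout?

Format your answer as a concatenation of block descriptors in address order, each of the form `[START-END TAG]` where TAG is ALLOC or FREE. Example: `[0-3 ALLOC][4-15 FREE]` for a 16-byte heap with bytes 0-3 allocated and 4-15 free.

Answer: [0-0 FREE][1-6 ALLOC][7-11 ALLOC][12-17 FREE]

Derivation:
Op 1: a = malloc(1) -> a = 0; heap: [0-0 ALLOC][1-17 FREE]
Op 2: b = malloc(6) -> b = 1; heap: [0-0 ALLOC][1-6 ALLOC][7-17 FREE]
Op 3: a = realloc(a, 5) -> a = 7; heap: [0-0 FREE][1-6 ALLOC][7-11 ALLOC][12-17 FREE]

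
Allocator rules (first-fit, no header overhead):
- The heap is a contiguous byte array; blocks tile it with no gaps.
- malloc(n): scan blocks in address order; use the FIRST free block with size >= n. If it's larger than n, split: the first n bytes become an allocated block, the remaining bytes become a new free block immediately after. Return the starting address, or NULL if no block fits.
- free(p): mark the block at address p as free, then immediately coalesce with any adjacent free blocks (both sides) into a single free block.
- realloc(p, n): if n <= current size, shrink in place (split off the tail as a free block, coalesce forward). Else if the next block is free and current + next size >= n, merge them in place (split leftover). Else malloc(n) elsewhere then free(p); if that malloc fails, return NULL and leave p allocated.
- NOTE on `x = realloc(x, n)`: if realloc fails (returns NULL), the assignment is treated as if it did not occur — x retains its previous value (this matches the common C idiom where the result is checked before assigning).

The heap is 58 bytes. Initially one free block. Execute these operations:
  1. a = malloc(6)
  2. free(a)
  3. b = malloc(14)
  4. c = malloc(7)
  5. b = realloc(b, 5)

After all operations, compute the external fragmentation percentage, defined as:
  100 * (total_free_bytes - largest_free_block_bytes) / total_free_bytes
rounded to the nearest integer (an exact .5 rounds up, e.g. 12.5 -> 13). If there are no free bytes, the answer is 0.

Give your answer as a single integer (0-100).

Op 1: a = malloc(6) -> a = 0; heap: [0-5 ALLOC][6-57 FREE]
Op 2: free(a) -> (freed a); heap: [0-57 FREE]
Op 3: b = malloc(14) -> b = 0; heap: [0-13 ALLOC][14-57 FREE]
Op 4: c = malloc(7) -> c = 14; heap: [0-13 ALLOC][14-20 ALLOC][21-57 FREE]
Op 5: b = realloc(b, 5) -> b = 0; heap: [0-4 ALLOC][5-13 FREE][14-20 ALLOC][21-57 FREE]
Free blocks: [9 37] total_free=46 largest=37 -> 100*(46-37)/46 = 900/46 ≈ 19.565 -> rounds to 20

Answer: 20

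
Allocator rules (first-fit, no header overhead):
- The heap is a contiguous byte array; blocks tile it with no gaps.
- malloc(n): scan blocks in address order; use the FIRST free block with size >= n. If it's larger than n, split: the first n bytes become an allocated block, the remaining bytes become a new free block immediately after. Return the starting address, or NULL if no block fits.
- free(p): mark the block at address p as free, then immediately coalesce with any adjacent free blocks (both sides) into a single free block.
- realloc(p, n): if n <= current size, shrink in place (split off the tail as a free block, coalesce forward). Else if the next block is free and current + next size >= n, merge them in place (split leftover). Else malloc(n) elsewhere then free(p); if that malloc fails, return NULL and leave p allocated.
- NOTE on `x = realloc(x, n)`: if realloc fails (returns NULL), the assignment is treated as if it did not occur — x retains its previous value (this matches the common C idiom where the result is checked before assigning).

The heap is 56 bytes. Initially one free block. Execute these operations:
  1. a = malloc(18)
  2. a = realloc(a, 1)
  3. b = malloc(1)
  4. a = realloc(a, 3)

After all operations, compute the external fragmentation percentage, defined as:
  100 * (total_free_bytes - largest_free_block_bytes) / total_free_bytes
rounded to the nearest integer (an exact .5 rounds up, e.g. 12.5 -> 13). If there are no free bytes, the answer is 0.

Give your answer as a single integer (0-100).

Op 1: a = malloc(18) -> a = 0; heap: [0-17 ALLOC][18-55 FREE]
Op 2: a = realloc(a, 1) -> a = 0; heap: [0-0 ALLOC][1-55 FREE]
Op 3: b = malloc(1) -> b = 1; heap: [0-0 ALLOC][1-1 ALLOC][2-55 FREE]
Op 4: a = realloc(a, 3) -> a = 2; heap: [0-0 FREE][1-1 ALLOC][2-4 ALLOC][5-55 FREE]
Free blocks: [1 51] total_free=52 largest=51 -> 100*(52-51)/52 = 100/52 ≈ 1.923 -> rounds to 2

Answer: 2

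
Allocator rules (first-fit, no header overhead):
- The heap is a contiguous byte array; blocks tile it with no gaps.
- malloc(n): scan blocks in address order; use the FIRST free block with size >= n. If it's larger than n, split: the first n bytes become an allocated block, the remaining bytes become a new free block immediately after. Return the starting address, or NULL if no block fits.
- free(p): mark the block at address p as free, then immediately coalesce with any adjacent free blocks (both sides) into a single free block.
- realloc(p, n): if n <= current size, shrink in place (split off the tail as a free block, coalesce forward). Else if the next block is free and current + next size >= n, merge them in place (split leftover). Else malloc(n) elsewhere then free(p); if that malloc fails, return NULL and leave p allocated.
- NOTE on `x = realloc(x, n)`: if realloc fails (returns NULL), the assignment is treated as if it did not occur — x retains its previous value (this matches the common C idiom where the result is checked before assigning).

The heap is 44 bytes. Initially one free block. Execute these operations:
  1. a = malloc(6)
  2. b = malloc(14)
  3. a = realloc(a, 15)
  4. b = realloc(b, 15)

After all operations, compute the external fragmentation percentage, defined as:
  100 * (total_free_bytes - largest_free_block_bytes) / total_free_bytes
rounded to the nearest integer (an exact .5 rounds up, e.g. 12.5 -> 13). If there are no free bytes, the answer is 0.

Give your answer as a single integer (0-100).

Answer: 40

Derivation:
Op 1: a = malloc(6) -> a = 0; heap: [0-5 ALLOC][6-43 FREE]
Op 2: b = malloc(14) -> b = 6; heap: [0-5 ALLOC][6-19 ALLOC][20-43 FREE]
Op 3: a = realloc(a, 15) -> a = 20; heap: [0-5 FREE][6-19 ALLOC][20-34 ALLOC][35-43 FREE]
Op 4: b = realloc(b, 15) -> NULL (b unchanged); heap: [0-5 FREE][6-19 ALLOC][20-34 ALLOC][35-43 FREE]
Free blocks: [6 9] total_free=15 largest=9 -> 100*(15-9)/15 = 600/15 = 40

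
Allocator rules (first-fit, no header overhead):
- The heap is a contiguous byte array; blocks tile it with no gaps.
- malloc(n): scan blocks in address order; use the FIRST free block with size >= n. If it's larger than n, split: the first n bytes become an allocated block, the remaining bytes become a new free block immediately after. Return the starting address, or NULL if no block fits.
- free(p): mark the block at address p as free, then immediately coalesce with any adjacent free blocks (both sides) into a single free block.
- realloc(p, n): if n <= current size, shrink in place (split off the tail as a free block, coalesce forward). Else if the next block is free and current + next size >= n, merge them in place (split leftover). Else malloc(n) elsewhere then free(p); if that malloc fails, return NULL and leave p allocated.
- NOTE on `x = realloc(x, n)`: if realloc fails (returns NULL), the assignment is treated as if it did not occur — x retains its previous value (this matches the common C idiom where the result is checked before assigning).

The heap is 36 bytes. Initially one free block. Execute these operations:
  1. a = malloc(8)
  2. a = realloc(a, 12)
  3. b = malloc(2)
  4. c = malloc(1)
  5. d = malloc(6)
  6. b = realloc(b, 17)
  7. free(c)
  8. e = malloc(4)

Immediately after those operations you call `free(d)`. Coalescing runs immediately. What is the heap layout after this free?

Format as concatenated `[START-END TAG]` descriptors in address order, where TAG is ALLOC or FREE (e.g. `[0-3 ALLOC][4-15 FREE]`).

Answer: [0-11 ALLOC][12-13 ALLOC][14-20 FREE][21-24 ALLOC][25-35 FREE]

Derivation:
Op 1: a = malloc(8) -> a = 0; heap: [0-7 ALLOC][8-35 FREE]
Op 2: a = realloc(a, 12) -> a = 0; heap: [0-11 ALLOC][12-35 FREE]
Op 3: b = malloc(2) -> b = 12; heap: [0-11 ALLOC][12-13 ALLOC][14-35 FREE]
Op 4: c = malloc(1) -> c = 14; heap: [0-11 ALLOC][12-13 ALLOC][14-14 ALLOC][15-35 FREE]
Op 5: d = malloc(6) -> d = 15; heap: [0-11 ALLOC][12-13 ALLOC][14-14 ALLOC][15-20 ALLOC][21-35 FREE]
Op 6: b = realloc(b, 17) -> NULL (b unchanged); heap: [0-11 ALLOC][12-13 ALLOC][14-14 ALLOC][15-20 ALLOC][21-35 FREE]
Op 7: free(c) -> (freed c); heap: [0-11 ALLOC][12-13 ALLOC][14-14 FREE][15-20 ALLOC][21-35 FREE]
Op 8: e = malloc(4) -> e = 21; heap: [0-11 ALLOC][12-13 ALLOC][14-14 FREE][15-20 ALLOC][21-24 ALLOC][25-35 FREE]
free(d): d = 15 -> block [15-20 ALLOC]; mark free, coalesce with adjacent free neighbors -> [0-11 ALLOC][12-13 ALLOC][14-20 FREE][21-24 ALLOC][25-35 FREE]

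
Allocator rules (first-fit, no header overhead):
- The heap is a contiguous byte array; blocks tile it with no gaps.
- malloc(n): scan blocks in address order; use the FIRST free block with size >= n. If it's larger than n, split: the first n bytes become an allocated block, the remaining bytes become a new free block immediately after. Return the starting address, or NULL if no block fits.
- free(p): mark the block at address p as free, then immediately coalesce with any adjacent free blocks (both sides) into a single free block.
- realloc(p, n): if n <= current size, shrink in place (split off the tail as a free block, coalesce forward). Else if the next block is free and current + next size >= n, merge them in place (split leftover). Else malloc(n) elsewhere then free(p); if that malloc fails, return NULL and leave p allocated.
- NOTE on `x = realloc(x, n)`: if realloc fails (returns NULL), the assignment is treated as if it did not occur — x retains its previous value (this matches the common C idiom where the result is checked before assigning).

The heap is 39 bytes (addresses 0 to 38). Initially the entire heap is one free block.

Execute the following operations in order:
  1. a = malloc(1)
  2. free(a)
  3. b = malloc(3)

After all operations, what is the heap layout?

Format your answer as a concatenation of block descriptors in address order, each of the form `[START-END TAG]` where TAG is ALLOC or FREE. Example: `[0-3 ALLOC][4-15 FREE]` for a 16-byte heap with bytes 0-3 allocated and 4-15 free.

Op 1: a = malloc(1) -> a = 0; heap: [0-0 ALLOC][1-38 FREE]
Op 2: free(a) -> (freed a); heap: [0-38 FREE]
Op 3: b = malloc(3) -> b = 0; heap: [0-2 ALLOC][3-38 FREE]

Answer: [0-2 ALLOC][3-38 FREE]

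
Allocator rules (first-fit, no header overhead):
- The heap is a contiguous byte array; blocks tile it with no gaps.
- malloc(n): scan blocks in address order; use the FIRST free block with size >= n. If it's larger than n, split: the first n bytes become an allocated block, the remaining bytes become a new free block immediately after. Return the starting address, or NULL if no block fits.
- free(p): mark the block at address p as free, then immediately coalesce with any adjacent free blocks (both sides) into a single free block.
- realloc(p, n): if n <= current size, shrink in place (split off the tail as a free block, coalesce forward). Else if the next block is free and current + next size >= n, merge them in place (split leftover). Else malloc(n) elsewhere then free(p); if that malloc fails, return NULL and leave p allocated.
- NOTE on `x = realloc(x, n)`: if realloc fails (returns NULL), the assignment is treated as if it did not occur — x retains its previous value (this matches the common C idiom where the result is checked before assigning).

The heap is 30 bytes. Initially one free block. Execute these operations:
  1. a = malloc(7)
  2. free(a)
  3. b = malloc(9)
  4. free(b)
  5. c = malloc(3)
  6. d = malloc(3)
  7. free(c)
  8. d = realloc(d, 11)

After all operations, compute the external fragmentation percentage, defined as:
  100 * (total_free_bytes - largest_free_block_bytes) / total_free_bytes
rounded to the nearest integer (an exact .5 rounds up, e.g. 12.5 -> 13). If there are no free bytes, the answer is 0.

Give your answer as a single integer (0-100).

Op 1: a = malloc(7) -> a = 0; heap: [0-6 ALLOC][7-29 FREE]
Op 2: free(a) -> (freed a); heap: [0-29 FREE]
Op 3: b = malloc(9) -> b = 0; heap: [0-8 ALLOC][9-29 FREE]
Op 4: free(b) -> (freed b); heap: [0-29 FREE]
Op 5: c = malloc(3) -> c = 0; heap: [0-2 ALLOC][3-29 FREE]
Op 6: d = malloc(3) -> d = 3; heap: [0-2 ALLOC][3-5 ALLOC][6-29 FREE]
Op 7: free(c) -> (freed c); heap: [0-2 FREE][3-5 ALLOC][6-29 FREE]
Op 8: d = realloc(d, 11) -> d = 3; heap: [0-2 FREE][3-13 ALLOC][14-29 FREE]
Free blocks: [3 16] total_free=19 largest=16 -> 100*(19-16)/19 = 300/19 ≈ 15.789 -> rounds to 16

Answer: 16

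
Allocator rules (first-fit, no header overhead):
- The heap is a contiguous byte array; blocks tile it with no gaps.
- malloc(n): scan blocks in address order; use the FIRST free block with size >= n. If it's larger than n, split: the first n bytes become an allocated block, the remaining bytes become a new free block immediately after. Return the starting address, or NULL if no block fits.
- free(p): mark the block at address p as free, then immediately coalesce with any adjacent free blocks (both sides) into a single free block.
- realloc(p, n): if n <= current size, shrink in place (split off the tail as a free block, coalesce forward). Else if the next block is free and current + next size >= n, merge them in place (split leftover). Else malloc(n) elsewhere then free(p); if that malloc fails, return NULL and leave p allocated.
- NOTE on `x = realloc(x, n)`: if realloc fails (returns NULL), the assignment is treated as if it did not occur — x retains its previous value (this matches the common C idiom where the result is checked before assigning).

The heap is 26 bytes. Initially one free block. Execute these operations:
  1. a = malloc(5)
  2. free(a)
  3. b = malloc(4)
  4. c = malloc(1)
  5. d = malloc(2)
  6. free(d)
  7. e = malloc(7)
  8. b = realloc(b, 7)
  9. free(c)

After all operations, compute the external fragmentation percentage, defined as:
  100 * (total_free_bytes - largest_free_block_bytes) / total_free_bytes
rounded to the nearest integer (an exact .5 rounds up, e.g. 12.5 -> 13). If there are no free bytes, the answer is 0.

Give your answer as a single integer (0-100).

Op 1: a = malloc(5) -> a = 0; heap: [0-4 ALLOC][5-25 FREE]
Op 2: free(a) -> (freed a); heap: [0-25 FREE]
Op 3: b = malloc(4) -> b = 0; heap: [0-3 ALLOC][4-25 FREE]
Op 4: c = malloc(1) -> c = 4; heap: [0-3 ALLOC][4-4 ALLOC][5-25 FREE]
Op 5: d = malloc(2) -> d = 5; heap: [0-3 ALLOC][4-4 ALLOC][5-6 ALLOC][7-25 FREE]
Op 6: free(d) -> (freed d); heap: [0-3 ALLOC][4-4 ALLOC][5-25 FREE]
Op 7: e = malloc(7) -> e = 5; heap: [0-3 ALLOC][4-4 ALLOC][5-11 ALLOC][12-25 FREE]
Op 8: b = realloc(b, 7) -> b = 12; heap: [0-3 FREE][4-4 ALLOC][5-11 ALLOC][12-18 ALLOC][19-25 FREE]
Op 9: free(c) -> (freed c); heap: [0-4 FREE][5-11 ALLOC][12-18 ALLOC][19-25 FREE]
Free blocks: [5 7] total_free=12 largest=7 -> 100*(12-7)/12 = 500/12 ≈ 41.667 -> rounds to 42

Answer: 42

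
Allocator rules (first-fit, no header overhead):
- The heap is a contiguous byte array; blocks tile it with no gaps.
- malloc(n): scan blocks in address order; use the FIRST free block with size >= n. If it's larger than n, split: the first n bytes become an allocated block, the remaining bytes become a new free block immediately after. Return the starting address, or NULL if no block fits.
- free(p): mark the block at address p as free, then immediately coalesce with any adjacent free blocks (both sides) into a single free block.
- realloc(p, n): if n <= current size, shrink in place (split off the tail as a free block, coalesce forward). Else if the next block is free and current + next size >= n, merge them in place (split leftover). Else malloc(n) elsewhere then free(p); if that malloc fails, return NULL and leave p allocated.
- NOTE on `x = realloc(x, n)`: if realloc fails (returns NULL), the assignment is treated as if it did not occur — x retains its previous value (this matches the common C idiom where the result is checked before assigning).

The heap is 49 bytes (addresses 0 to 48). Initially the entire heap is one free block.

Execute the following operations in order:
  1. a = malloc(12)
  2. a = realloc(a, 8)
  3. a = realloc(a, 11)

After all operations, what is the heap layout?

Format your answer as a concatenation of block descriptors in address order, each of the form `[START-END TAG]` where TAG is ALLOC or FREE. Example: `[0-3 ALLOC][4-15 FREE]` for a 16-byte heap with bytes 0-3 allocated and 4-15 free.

Op 1: a = malloc(12) -> a = 0; heap: [0-11 ALLOC][12-48 FREE]
Op 2: a = realloc(a, 8) -> a = 0; heap: [0-7 ALLOC][8-48 FREE]
Op 3: a = realloc(a, 11) -> a = 0; heap: [0-10 ALLOC][11-48 FREE]

Answer: [0-10 ALLOC][11-48 FREE]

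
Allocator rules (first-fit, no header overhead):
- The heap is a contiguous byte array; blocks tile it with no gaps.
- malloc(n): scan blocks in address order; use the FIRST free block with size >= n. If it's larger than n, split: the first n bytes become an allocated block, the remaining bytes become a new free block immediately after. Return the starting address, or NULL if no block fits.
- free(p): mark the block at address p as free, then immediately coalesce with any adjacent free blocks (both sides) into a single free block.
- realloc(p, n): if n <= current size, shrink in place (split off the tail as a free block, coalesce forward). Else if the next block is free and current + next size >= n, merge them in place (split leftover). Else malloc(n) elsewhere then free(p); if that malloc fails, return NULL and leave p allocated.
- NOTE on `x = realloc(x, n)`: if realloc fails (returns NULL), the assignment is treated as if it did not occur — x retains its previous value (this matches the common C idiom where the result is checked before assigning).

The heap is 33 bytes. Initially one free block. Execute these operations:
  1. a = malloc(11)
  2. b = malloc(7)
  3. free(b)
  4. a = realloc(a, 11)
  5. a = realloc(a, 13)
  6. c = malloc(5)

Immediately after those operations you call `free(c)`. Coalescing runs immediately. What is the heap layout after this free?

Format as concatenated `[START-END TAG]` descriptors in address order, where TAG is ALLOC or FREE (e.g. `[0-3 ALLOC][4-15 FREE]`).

Op 1: a = malloc(11) -> a = 0; heap: [0-10 ALLOC][11-32 FREE]
Op 2: b = malloc(7) -> b = 11; heap: [0-10 ALLOC][11-17 ALLOC][18-32 FREE]
Op 3: free(b) -> (freed b); heap: [0-10 ALLOC][11-32 FREE]
Op 4: a = realloc(a, 11) -> a = 0; heap: [0-10 ALLOC][11-32 FREE]
Op 5: a = realloc(a, 13) -> a = 0; heap: [0-12 ALLOC][13-32 FREE]
Op 6: c = malloc(5) -> c = 13; heap: [0-12 ALLOC][13-17 ALLOC][18-32 FREE]
free(c): c = 13 -> block [13-17 ALLOC]; mark free, coalesce with adjacent free neighbors -> [0-12 ALLOC][13-32 FREE]

Answer: [0-12 ALLOC][13-32 FREE]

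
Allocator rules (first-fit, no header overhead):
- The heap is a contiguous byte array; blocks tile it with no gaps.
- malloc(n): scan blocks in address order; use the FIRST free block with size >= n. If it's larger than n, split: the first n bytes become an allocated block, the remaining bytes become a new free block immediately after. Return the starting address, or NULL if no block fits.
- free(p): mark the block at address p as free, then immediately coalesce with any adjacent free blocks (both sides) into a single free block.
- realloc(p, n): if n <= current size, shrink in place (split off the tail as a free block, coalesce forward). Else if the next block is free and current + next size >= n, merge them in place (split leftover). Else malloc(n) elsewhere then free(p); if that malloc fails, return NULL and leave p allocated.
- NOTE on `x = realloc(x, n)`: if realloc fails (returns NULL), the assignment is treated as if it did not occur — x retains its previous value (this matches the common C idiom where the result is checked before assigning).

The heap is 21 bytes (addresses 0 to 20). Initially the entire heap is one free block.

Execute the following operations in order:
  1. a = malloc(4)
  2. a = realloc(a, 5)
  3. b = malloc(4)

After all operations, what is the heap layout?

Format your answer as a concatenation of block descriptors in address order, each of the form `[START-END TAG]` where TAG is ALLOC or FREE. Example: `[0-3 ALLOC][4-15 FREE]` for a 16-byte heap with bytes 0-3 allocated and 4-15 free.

Answer: [0-4 ALLOC][5-8 ALLOC][9-20 FREE]

Derivation:
Op 1: a = malloc(4) -> a = 0; heap: [0-3 ALLOC][4-20 FREE]
Op 2: a = realloc(a, 5) -> a = 0; heap: [0-4 ALLOC][5-20 FREE]
Op 3: b = malloc(4) -> b = 5; heap: [0-4 ALLOC][5-8 ALLOC][9-20 FREE]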